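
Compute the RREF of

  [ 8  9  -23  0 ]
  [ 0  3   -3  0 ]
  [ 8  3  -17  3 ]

ρ1 := 1/8·ρ1
ρ3 := ρ3 − 8·ρ1
ρ2 := 1/3·ρ2
ρ3 := ρ3 + 6·ρ2
ρ3 := 1/3·ρ3
ρ1 := ρ1 − 9/8·ρ2

[[1, 0, -7/4, 0], [0, 1, -1, 0], [0, 0, 0, 1]]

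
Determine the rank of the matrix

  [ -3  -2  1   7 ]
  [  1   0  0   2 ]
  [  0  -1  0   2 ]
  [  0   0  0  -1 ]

ρ1 ← -1/3·ρ1
  [ 1  2/3  -1/3  -7/3 ]
  [ 1    0     0     2 ]
  [ 0   -1     0     2 ]
  [ 0    0     0    -1 ]
ρ2 ← ρ2 − ρ1
  [ 1   2/3  -1/3  -7/3 ]
  [ 0  -2/3   1/3  13/3 ]
  [ 0    -1     0     2 ]
  [ 0     0     0    -1 ]
ρ2 ← -3/2·ρ2
  [ 1  2/3  -1/3   -7/3 ]
  [ 0    1  -1/2  -13/2 ]
  [ 0   -1     0      2 ]
  [ 0    0     0     -1 ]
ρ3 ← ρ3 + ρ2
  [ 1  2/3  -1/3   -7/3 ]
  [ 0    1  -1/2  -13/2 ]
  [ 0    0  -1/2   -9/2 ]
  [ 0    0     0     -1 ]
ρ3 ← -2·ρ3
  [ 1  2/3  -1/3   -7/3 ]
  [ 0    1  -1/2  -13/2 ]
  [ 0    0     1      9 ]
  [ 0    0     0     -1 ]
ρ4 ← -1·ρ4
  [ 1  2/3  -1/3   -7/3 ]
  [ 0    1  -1/2  -13/2 ]
  [ 0    0     1      9 ]
  [ 0    0     0      1 ]
ρ3 ← ρ3 − 9·ρ4
  [ 1  2/3  -1/3   -7/3 ]
  [ 0    1  -1/2  -13/2 ]
  [ 0    0     1      0 ]
  [ 0    0     0      1 ]
ρ2 ← ρ2 + 13/2·ρ4
  [ 1  2/3  -1/3  -7/3 ]
  [ 0    1  -1/2     0 ]
  [ 0    0     1     0 ]
  [ 0    0     0     1 ]
ρ1 ← ρ1 + 7/3·ρ4
  [ 1  2/3  -1/3  0 ]
  [ 0    1  -1/2  0 ]
  [ 0    0     1  0 ]
  [ 0    0     0  1 ]
ρ2 ← ρ2 + 1/2·ρ3
  [ 1  2/3  -1/3  0 ]
  [ 0    1     0  0 ]
  [ 0    0     1  0 ]
  [ 0    0     0  1 ]
ρ1 ← ρ1 + 1/3·ρ3
  [ 1  2/3  0  0 ]
  [ 0    1  0  0 ]
  [ 0    0  1  0 ]
  [ 0    0  0  1 ]
ρ1 ← ρ1 − 2/3·ρ2
  [ 1  0  0  0 ]
  [ 0  1  0  0 ]
  [ 0  0  1  0 ]
  [ 0  0  0  1 ]
The reduced form has 4 nonzero rows.

rank = 4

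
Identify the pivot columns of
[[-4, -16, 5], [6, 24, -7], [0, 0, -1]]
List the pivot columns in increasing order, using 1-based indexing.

Multiply ρ1 by -1/4.
  [ 1   4  -5/4 ]
  [ 6  24    -7 ]
  [ 0   0    -1 ]
Subtract 6 times ρ1 from ρ2.
  [ 1  4  -5/4 ]
  [ 0  0   1/2 ]
  [ 0  0    -1 ]
Multiply ρ2 by 2.
  [ 1  4  -5/4 ]
  [ 0  0     1 ]
  [ 0  0    -1 ]
Add ρ2 to ρ3.
  [ 1  4  -5/4 ]
  [ 0  0     1 ]
  [ 0  0     0 ]
Add 5/4 times ρ2 to ρ1.
  [ 1  4  0 ]
  [ 0  0  1 ]
  [ 0  0  0 ]
Pivot columns are the columns containing a leading 1.

1, 3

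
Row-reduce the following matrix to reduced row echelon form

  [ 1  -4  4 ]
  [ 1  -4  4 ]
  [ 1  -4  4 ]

[[1, -4, 4], [0, 0, 0], [0, 0, 0]]

Subtract R1 from R2.
  [ 1  -4  4 ]
  [ 0   0  0 ]
  [ 1  -4  4 ]
Subtract R1 from R3.
  [ 1  -4  4 ]
  [ 0   0  0 ]
  [ 0   0  0 ]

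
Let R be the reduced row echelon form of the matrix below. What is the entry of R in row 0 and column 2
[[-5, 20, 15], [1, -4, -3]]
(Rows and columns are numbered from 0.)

R1 := -1/5·R1
R2 := R2 − R1

-3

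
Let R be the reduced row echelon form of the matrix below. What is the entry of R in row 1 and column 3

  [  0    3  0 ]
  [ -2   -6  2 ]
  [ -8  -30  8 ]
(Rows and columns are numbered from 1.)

-1

R1 <=> R2
  [ -2   -6  2 ]
  [  0    3  0 ]
  [ -8  -30  8 ]
R1 ← -1/2·R1
  [  1    3  -1 ]
  [  0    3   0 ]
  [ -8  -30   8 ]
R3 ← R3 + 8·R1
  [ 1   3  -1 ]
  [ 0   3   0 ]
  [ 0  -6   0 ]
R2 ← 1/3·R2
  [ 1   3  -1 ]
  [ 0   1   0 ]
  [ 0  -6   0 ]
R3 ← R3 + 6·R2
  [ 1  3  -1 ]
  [ 0  1   0 ]
  [ 0  0   0 ]
R1 ← R1 − 3·R2
  [ 1  0  -1 ]
  [ 0  1   0 ]
  [ 0  0   0 ]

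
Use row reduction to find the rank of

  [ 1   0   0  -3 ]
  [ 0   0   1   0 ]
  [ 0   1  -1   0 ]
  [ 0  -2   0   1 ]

rank = 4

R2 ↔ R3
  [ 1   0   0  -3 ]
  [ 0   1  -1   0 ]
  [ 0   0   1   0 ]
  [ 0  -2   0   1 ]
R4 := R4 + 2·R2
  [ 1  0   0  -3 ]
  [ 0  1  -1   0 ]
  [ 0  0   1   0 ]
  [ 0  0  -2   1 ]
R4 := R4 + 2·R3
  [ 1  0   0  -3 ]
  [ 0  1  -1   0 ]
  [ 0  0   1   0 ]
  [ 0  0   0   1 ]
R1 := R1 + 3·R4
  [ 1  0   0  0 ]
  [ 0  1  -1  0 ]
  [ 0  0   1  0 ]
  [ 0  0   0  1 ]
R2 := R2 + R3
  [ 1  0  0  0 ]
  [ 0  1  0  0 ]
  [ 0  0  1  0 ]
  [ 0  0  0  1 ]
The reduced form has 4 nonzero rows.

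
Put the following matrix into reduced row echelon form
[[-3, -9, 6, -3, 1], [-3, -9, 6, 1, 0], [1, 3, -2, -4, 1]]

R1 → -1/3·R1
  [  1   3  -2   1  -1/3 ]
  [ -3  -9   6   1     0 ]
  [  1   3  -2  -4     1 ]
R2 → R2 + 3·R1
  [ 1  3  -2   1  -1/3 ]
  [ 0  0   0   4    -1 ]
  [ 1  3  -2  -4     1 ]
R3 → R3 − R1
  [ 1  3  -2   1  -1/3 ]
  [ 0  0   0   4    -1 ]
  [ 0  0   0  -5   4/3 ]
R2 → 1/4·R2
  [ 1  3  -2   1  -1/3 ]
  [ 0  0   0   1  -1/4 ]
  [ 0  0   0  -5   4/3 ]
R3 → R3 + 5·R2
  [ 1  3  -2  1  -1/3 ]
  [ 0  0   0  1  -1/4 ]
  [ 0  0   0  0  1/12 ]
R3 → 12·R3
  [ 1  3  -2  1  -1/3 ]
  [ 0  0   0  1  -1/4 ]
  [ 0  0   0  0     1 ]
R2 → R2 + 1/4·R3
  [ 1  3  -2  1  -1/3 ]
  [ 0  0   0  1     0 ]
  [ 0  0   0  0     1 ]
R1 → R1 + 1/3·R3
  [ 1  3  -2  1  0 ]
  [ 0  0   0  1  0 ]
  [ 0  0   0  0  1 ]
R1 → R1 − R2
  [ 1  3  -2  0  0 ]
  [ 0  0   0  1  0 ]
  [ 0  0   0  0  1 ]

[[1, 3, -2, 0, 0], [0, 0, 0, 1, 0], [0, 0, 0, 0, 1]]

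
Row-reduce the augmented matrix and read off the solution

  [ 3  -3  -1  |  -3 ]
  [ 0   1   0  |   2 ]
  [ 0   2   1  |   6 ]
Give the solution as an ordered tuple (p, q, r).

(5/3, 2, 2)

ρ1 := 1/3·ρ1
  [ 1  -1  -1/3  |  -1 ]
  [ 0   1     0  |   2 ]
  [ 0   2     1  |   6 ]
ρ3 := ρ3 − 2·ρ2
  [ 1  -1  -1/3  |  -1 ]
  [ 0   1     0  |   2 ]
  [ 0   0     1  |   2 ]
ρ1 := ρ1 + 1/3·ρ3
  [ 1  -1  0  |  -1/3 ]
  [ 0   1  0  |     2 ]
  [ 0   0  1  |     2 ]
ρ1 := ρ1 + ρ2
  [ 1  0  0  |  5/3 ]
  [ 0  1  0  |    2 ]
  [ 0  0  1  |    2 ]
Reading off the last column: p = 5/3, q = 2, r = 2.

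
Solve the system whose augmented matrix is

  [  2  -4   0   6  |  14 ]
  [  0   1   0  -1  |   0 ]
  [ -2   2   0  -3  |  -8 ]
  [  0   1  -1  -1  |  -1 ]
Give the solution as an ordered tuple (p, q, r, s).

(1, 6, 1, 6)

r1 := 1/2·r1
r3 := r3 + 2·r1
r3 := r3 + 2·r2
r4 := r4 − r2
r3 <-> r4
r3 := -1·r3
r2 := r2 + r4
r1 := r1 − 3·r4
r1 := r1 + 2·r2
Reading off the last column: p = 1, q = 6, r = 1, s = 6.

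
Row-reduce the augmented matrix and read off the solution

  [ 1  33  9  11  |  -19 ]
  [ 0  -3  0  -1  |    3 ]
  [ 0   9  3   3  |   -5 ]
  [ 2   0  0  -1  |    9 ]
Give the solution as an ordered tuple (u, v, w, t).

(2, 2/3, 4/3, -5)

R4 → R4 − 2·R1
R2 → -1/3·R2
R3 → R3 − 9·R2
R4 → R4 + 66·R2
R3 → 1/3·R3
R4 → R4 + 18·R3
R4 → -1·R4
R2 → R2 − 1/3·R4
R1 → R1 − 11·R4
R1 → R1 − 9·R3
R1 → R1 − 33·R2
Reading off the last column: u = 2, v = 2/3, w = 4/3, t = -5.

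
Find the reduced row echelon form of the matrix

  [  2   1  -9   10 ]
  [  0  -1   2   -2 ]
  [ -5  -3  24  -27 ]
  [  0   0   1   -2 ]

[[1, 0, 0, -3], [0, 1, 0, -2], [0, 0, 1, -2], [0, 0, 0, 0]]

ρ1 → 1/2·ρ1
ρ3 → ρ3 + 5·ρ1
ρ2 → -1·ρ2
ρ3 → ρ3 + 1/2·ρ2
ρ3 → 2·ρ3
ρ4 → ρ4 − ρ3
ρ2 → ρ2 + 2·ρ3
ρ1 → ρ1 + 9/2·ρ3
ρ1 → ρ1 − 1/2·ρ2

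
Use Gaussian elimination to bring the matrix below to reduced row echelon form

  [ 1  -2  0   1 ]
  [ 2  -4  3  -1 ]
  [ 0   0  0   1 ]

[[1, -2, 0, 0], [0, 0, 1, 0], [0, 0, 0, 1]]

ρ2 -> ρ2 − 2·ρ1
  [ 1  -2  0   1 ]
  [ 0   0  3  -3 ]
  [ 0   0  0   1 ]
ρ2 -> 1/3·ρ2
  [ 1  -2  0   1 ]
  [ 0   0  1  -1 ]
  [ 0   0  0   1 ]
ρ2 -> ρ2 + ρ3
  [ 1  -2  0  1 ]
  [ 0   0  1  0 ]
  [ 0   0  0  1 ]
ρ1 -> ρ1 − ρ3
  [ 1  -2  0  0 ]
  [ 0   0  1  0 ]
  [ 0   0  0  1 ]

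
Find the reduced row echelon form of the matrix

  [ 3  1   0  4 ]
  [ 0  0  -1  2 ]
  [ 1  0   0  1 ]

R1 ← 1/3·R1
  [ 1  1/3   0  4/3 ]
  [ 0    0  -1    2 ]
  [ 1    0   0    1 ]
R3 ← R3 − R1
  [ 1   1/3   0   4/3 ]
  [ 0     0  -1     2 ]
  [ 0  -1/3   0  -1/3 ]
R2 <=> R3
  [ 1   1/3   0   4/3 ]
  [ 0  -1/3   0  -1/3 ]
  [ 0     0  -1     2 ]
R2 ← -3·R2
  [ 1  1/3   0  4/3 ]
  [ 0    1   0    1 ]
  [ 0    0  -1    2 ]
R3 ← -1·R3
  [ 1  1/3  0  4/3 ]
  [ 0    1  0    1 ]
  [ 0    0  1   -2 ]
R1 ← R1 − 1/3·R2
  [ 1  0  0   1 ]
  [ 0  1  0   1 ]
  [ 0  0  1  -2 ]

[[1, 0, 0, 1], [0, 1, 0, 1], [0, 0, 1, -2]]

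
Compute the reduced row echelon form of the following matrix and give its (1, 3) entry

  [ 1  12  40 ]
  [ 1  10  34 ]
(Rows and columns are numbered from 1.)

Subtract R1 from R2.
  [ 1  12  40 ]
  [ 0  -2  -6 ]
Multiply R2 by -1/2.
  [ 1  12  40 ]
  [ 0   1   3 ]
Subtract 12 times R2 from R1.
  [ 1  0  4 ]
  [ 0  1  3 ]

4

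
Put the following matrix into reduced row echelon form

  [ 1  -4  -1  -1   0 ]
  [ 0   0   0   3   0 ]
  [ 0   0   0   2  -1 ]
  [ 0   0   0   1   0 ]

R2 -> 1/3·R2
R3 -> R3 − 2·R2
R4 -> R4 − R2
R3 -> -1·R3
R1 -> R1 + R2

[[1, -4, -1, 0, 0], [0, 0, 0, 1, 0], [0, 0, 0, 0, 1], [0, 0, 0, 0, 0]]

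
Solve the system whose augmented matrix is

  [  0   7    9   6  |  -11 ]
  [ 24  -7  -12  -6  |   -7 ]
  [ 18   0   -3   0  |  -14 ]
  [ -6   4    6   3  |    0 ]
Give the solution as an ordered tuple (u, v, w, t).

R1 <-> R2
R1 ← 1/24·R1
R3 ← R3 − 18·R1
R4 ← R4 + 6·R1
R2 ← 1/7·R2
R3 ← R3 − 21/4·R2
R4 ← R4 − 9/4·R2
R3 ← -4/3·R3
R4 ← R4 − 3/28·R3
R4 ← -7/3·R4
R2 ← R2 − 6/7·R4
R1 ← R1 + 1/4·R4
R2 ← R2 − 9/7·R3
R1 ← R1 + 1/2·R3
R1 ← R1 + 7/24·R2
Reading off the last column: u = -2/3, v = 1, w = 2/3, t = -4.

(-2/3, 1, 2/3, -4)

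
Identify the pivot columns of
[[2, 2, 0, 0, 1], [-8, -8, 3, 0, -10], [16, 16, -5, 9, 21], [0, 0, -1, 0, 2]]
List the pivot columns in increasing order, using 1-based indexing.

1, 3, 4

ρ1 -> 1/2·ρ1
  [  1   1   0  0  1/2 ]
  [ -8  -8   3  0  -10 ]
  [ 16  16  -5  9   21 ]
  [  0   0  -1  0    2 ]
ρ2 -> ρ2 + 8·ρ1
  [  1   1   0  0  1/2 ]
  [  0   0   3  0   -6 ]
  [ 16  16  -5  9   21 ]
  [  0   0  -1  0    2 ]
ρ3 -> ρ3 − 16·ρ1
  [ 1  1   0  0  1/2 ]
  [ 0  0   3  0   -6 ]
  [ 0  0  -5  9   13 ]
  [ 0  0  -1  0    2 ]
ρ2 -> 1/3·ρ2
  [ 1  1   0  0  1/2 ]
  [ 0  0   1  0   -2 ]
  [ 0  0  -5  9   13 ]
  [ 0  0  -1  0    2 ]
ρ3 -> ρ3 + 5·ρ2
  [ 1  1   0  0  1/2 ]
  [ 0  0   1  0   -2 ]
  [ 0  0   0  9    3 ]
  [ 0  0  -1  0    2 ]
ρ4 -> ρ4 + ρ2
  [ 1  1  0  0  1/2 ]
  [ 0  0  1  0   -2 ]
  [ 0  0  0  9    3 ]
  [ 0  0  0  0    0 ]
ρ3 -> 1/9·ρ3
  [ 1  1  0  0  1/2 ]
  [ 0  0  1  0   -2 ]
  [ 0  0  0  1  1/3 ]
  [ 0  0  0  0    0 ]
Pivot columns are the columns containing a leading 1.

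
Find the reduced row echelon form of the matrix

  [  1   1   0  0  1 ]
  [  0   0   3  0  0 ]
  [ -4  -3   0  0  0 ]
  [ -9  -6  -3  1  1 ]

[[1, 0, 0, 0, -3], [0, 1, 0, 0, 4], [0, 0, 1, 0, 0], [0, 0, 0, 1, -2]]

ρ3 → ρ3 + 4·ρ1
  [  1   1   0  0  1 ]
  [  0   0   3  0  0 ]
  [  0   1   0  0  4 ]
  [ -9  -6  -3  1  1 ]
ρ4 → ρ4 + 9·ρ1
  [ 1  1   0  0   1 ]
  [ 0  0   3  0   0 ]
  [ 0  1   0  0   4 ]
  [ 0  3  -3  1  10 ]
ρ2 ↔ ρ3
  [ 1  1   0  0   1 ]
  [ 0  1   0  0   4 ]
  [ 0  0   3  0   0 ]
  [ 0  3  -3  1  10 ]
ρ4 → ρ4 − 3·ρ2
  [ 1  1   0  0   1 ]
  [ 0  1   0  0   4 ]
  [ 0  0   3  0   0 ]
  [ 0  0  -3  1  -2 ]
ρ3 → 1/3·ρ3
  [ 1  1   0  0   1 ]
  [ 0  1   0  0   4 ]
  [ 0  0   1  0   0 ]
  [ 0  0  -3  1  -2 ]
ρ4 → ρ4 + 3·ρ3
  [ 1  1  0  0   1 ]
  [ 0  1  0  0   4 ]
  [ 0  0  1  0   0 ]
  [ 0  0  0  1  -2 ]
ρ1 → ρ1 − ρ2
  [ 1  0  0  0  -3 ]
  [ 0  1  0  0   4 ]
  [ 0  0  1  0   0 ]
  [ 0  0  0  1  -2 ]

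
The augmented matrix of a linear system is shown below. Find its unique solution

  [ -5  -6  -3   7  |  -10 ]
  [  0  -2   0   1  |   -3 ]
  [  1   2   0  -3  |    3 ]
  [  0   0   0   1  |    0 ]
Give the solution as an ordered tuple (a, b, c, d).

(0, 3/2, 1/3, 0)

R1 → -1/5·R1
  [ 1  6/5  3/5  -7/5  |   2 ]
  [ 0   -2    0     1  |  -3 ]
  [ 1    2    0    -3  |   3 ]
  [ 0    0    0     1  |   0 ]
R3 → R3 − R1
  [ 1  6/5   3/5  -7/5  |   2 ]
  [ 0   -2     0     1  |  -3 ]
  [ 0  4/5  -3/5  -8/5  |   1 ]
  [ 0    0     0     1  |   0 ]
R2 → -1/2·R2
  [ 1  6/5   3/5  -7/5  |    2 ]
  [ 0    1     0  -1/2  |  3/2 ]
  [ 0  4/5  -3/5  -8/5  |    1 ]
  [ 0    0     0     1  |    0 ]
R3 → R3 − 4/5·R2
  [ 1  6/5   3/5  -7/5  |     2 ]
  [ 0    1     0  -1/2  |   3/2 ]
  [ 0    0  -3/5  -6/5  |  -1/5 ]
  [ 0    0     0     1  |     0 ]
R3 → -5/3·R3
  [ 1  6/5  3/5  -7/5  |    2 ]
  [ 0    1    0  -1/2  |  3/2 ]
  [ 0    0    1     2  |  1/3 ]
  [ 0    0    0     1  |    0 ]
R3 → R3 − 2·R4
  [ 1  6/5  3/5  -7/5  |    2 ]
  [ 0    1    0  -1/2  |  3/2 ]
  [ 0    0    1     0  |  1/3 ]
  [ 0    0    0     1  |    0 ]
R2 → R2 + 1/2·R4
  [ 1  6/5  3/5  -7/5  |    2 ]
  [ 0    1    0     0  |  3/2 ]
  [ 0    0    1     0  |  1/3 ]
  [ 0    0    0     1  |    0 ]
R1 → R1 + 7/5·R4
  [ 1  6/5  3/5  0  |    2 ]
  [ 0    1    0  0  |  3/2 ]
  [ 0    0    1  0  |  1/3 ]
  [ 0    0    0  1  |    0 ]
R1 → R1 − 3/5·R3
  [ 1  6/5  0  0  |  9/5 ]
  [ 0    1  0  0  |  3/2 ]
  [ 0    0  1  0  |  1/3 ]
  [ 0    0  0  1  |    0 ]
R1 → R1 − 6/5·R2
  [ 1  0  0  0  |    0 ]
  [ 0  1  0  0  |  3/2 ]
  [ 0  0  1  0  |  1/3 ]
  [ 0  0  0  1  |    0 ]
Reading off the last column: a = 0, b = 3/2, c = 1/3, d = 0.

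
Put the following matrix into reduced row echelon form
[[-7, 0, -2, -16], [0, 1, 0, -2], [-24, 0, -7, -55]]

r1 -> -1/7·r1
  [   1  0  2/7  16/7 ]
  [   0  1    0    -2 ]
  [ -24  0   -7   -55 ]
r3 -> r3 + 24·r1
  [ 1  0   2/7  16/7 ]
  [ 0  1     0    -2 ]
  [ 0  0  -1/7  -1/7 ]
r3 -> -7·r3
  [ 1  0  2/7  16/7 ]
  [ 0  1    0    -2 ]
  [ 0  0    1     1 ]
r1 -> r1 − 2/7·r3
  [ 1  0  0   2 ]
  [ 0  1  0  -2 ]
  [ 0  0  1   1 ]

[[1, 0, 0, 2], [0, 1, 0, -2], [0, 0, 1, 1]]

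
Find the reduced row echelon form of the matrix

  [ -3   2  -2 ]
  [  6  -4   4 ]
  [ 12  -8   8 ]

[[1, -2/3, 2/3], [0, 0, 0], [0, 0, 0]]

ρ1 -> -1/3·ρ1
  [  1  -2/3  2/3 ]
  [  6    -4    4 ]
  [ 12    -8    8 ]
ρ2 -> ρ2 − 6·ρ1
  [  1  -2/3  2/3 ]
  [  0     0    0 ]
  [ 12    -8    8 ]
ρ3 -> ρ3 − 12·ρ1
  [ 1  -2/3  2/3 ]
  [ 0     0    0 ]
  [ 0     0    0 ]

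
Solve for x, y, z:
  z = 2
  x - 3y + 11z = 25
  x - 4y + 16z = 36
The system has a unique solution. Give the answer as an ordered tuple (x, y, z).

Form the augmented matrix and row-reduce:
  [ 0   0   1  |   2 ]
  [ 1  -3  11  |  25 ]
  [ 1  -4  16  |  36 ]
ρ1 ↔ ρ2
  [ 1  -3  11  |  25 ]
  [ 0   0   1  |   2 ]
  [ 1  -4  16  |  36 ]
ρ3 → ρ3 − ρ1
  [ 1  -3  11  |  25 ]
  [ 0   0   1  |   2 ]
  [ 0  -1   5  |  11 ]
ρ2 ↔ ρ3
  [ 1  -3  11  |  25 ]
  [ 0  -1   5  |  11 ]
  [ 0   0   1  |   2 ]
ρ2 → -1·ρ2
  [ 1  -3  11  |   25 ]
  [ 0   1  -5  |  -11 ]
  [ 0   0   1  |    2 ]
ρ2 → ρ2 + 5·ρ3
  [ 1  -3  11  |  25 ]
  [ 0   1   0  |  -1 ]
  [ 0   0   1  |   2 ]
ρ1 → ρ1 − 11·ρ3
  [ 1  -3  0  |   3 ]
  [ 0   1  0  |  -1 ]
  [ 0   0  1  |   2 ]
ρ1 → ρ1 + 3·ρ2
  [ 1  0  0  |   0 ]
  [ 0  1  0  |  -1 ]
  [ 0  0  1  |   2 ]
Reading off the last column: x = 0, y = -1, z = 2.

(0, -1, 2)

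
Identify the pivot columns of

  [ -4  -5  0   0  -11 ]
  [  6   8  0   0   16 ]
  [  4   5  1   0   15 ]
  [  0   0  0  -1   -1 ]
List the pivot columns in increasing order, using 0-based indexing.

0, 1, 2, 3

R1 ← -1/4·R1
  [ 1  5/4  0   0  11/4 ]
  [ 6    8  0   0    16 ]
  [ 4    5  1   0    15 ]
  [ 0    0  0  -1    -1 ]
R2 ← R2 − 6·R1
  [ 1  5/4  0   0  11/4 ]
  [ 0  1/2  0   0  -1/2 ]
  [ 4    5  1   0    15 ]
  [ 0    0  0  -1    -1 ]
R3 ← R3 − 4·R1
  [ 1  5/4  0   0  11/4 ]
  [ 0  1/2  0   0  -1/2 ]
  [ 0    0  1   0     4 ]
  [ 0    0  0  -1    -1 ]
R2 ← 2·R2
  [ 1  5/4  0   0  11/4 ]
  [ 0    1  0   0    -1 ]
  [ 0    0  1   0     4 ]
  [ 0    0  0  -1    -1 ]
R4 ← -1·R4
  [ 1  5/4  0  0  11/4 ]
  [ 0    1  0  0    -1 ]
  [ 0    0  1  0     4 ]
  [ 0    0  0  1     1 ]
R1 ← R1 − 5/4·R2
  [ 1  0  0  0   4 ]
  [ 0  1  0  0  -1 ]
  [ 0  0  1  0   4 ]
  [ 0  0  0  1   1 ]
Pivot columns are the columns containing a leading 1.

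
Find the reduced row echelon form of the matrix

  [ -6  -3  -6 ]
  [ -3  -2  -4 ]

R1 ← -1/6·R1
  [  1  1/2   1 ]
  [ -3   -2  -4 ]
R2 ← R2 + 3·R1
  [ 1   1/2   1 ]
  [ 0  -1/2  -1 ]
R2 ← -2·R2
  [ 1  1/2  1 ]
  [ 0    1  2 ]
R1 ← R1 − 1/2·R2
  [ 1  0  0 ]
  [ 0  1  2 ]

[[1, 0, 0], [0, 1, 2]]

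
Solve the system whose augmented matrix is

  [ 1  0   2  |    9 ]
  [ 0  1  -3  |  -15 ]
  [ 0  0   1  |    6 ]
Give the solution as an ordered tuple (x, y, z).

(-3, 3, 6)

R2 := R2 + 3·R3
R1 := R1 − 2·R3
Reading off the last column: x = -3, y = 3, z = 6.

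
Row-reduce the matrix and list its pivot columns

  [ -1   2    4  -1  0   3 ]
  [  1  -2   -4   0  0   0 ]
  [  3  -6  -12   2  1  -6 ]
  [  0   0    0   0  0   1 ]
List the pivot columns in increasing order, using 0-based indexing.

R1 ← -1·R1
  [ 1  -2   -4  1  0  -3 ]
  [ 1  -2   -4  0  0   0 ]
  [ 3  -6  -12  2  1  -6 ]
  [ 0   0    0  0  0   1 ]
R2 ← R2 − R1
  [ 1  -2   -4   1  0  -3 ]
  [ 0   0    0  -1  0   3 ]
  [ 3  -6  -12   2  1  -6 ]
  [ 0   0    0   0  0   1 ]
R3 ← R3 − 3·R1
  [ 1  -2  -4   1  0  -3 ]
  [ 0   0   0  -1  0   3 ]
  [ 0   0   0  -1  1   3 ]
  [ 0   0   0   0  0   1 ]
R2 ← -1·R2
  [ 1  -2  -4   1  0  -3 ]
  [ 0   0   0   1  0  -3 ]
  [ 0   0   0  -1  1   3 ]
  [ 0   0   0   0  0   1 ]
R3 ← R3 + R2
  [ 1  -2  -4  1  0  -3 ]
  [ 0   0   0  1  0  -3 ]
  [ 0   0   0  0  1   0 ]
  [ 0   0   0  0  0   1 ]
R2 ← R2 + 3·R4
  [ 1  -2  -4  1  0  -3 ]
  [ 0   0   0  1  0   0 ]
  [ 0   0   0  0  1   0 ]
  [ 0   0   0  0  0   1 ]
R1 ← R1 + 3·R4
  [ 1  -2  -4  1  0  0 ]
  [ 0   0   0  1  0  0 ]
  [ 0   0   0  0  1  0 ]
  [ 0   0   0  0  0  1 ]
R1 ← R1 − R2
  [ 1  -2  -4  0  0  0 ]
  [ 0   0   0  1  0  0 ]
  [ 0   0   0  0  1  0 ]
  [ 0   0   0  0  0  1 ]
Pivot columns are the columns containing a leading 1.

0, 3, 4, 5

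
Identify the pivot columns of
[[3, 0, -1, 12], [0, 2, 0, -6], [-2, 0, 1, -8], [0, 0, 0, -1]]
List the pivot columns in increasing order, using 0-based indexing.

0, 1, 2, 3

ρ1 → 1/3·ρ1
  [  1  0  -1/3   4 ]
  [  0  2     0  -6 ]
  [ -2  0     1  -8 ]
  [  0  0     0  -1 ]
ρ3 → ρ3 + 2·ρ1
  [ 1  0  -1/3   4 ]
  [ 0  2     0  -6 ]
  [ 0  0   1/3   0 ]
  [ 0  0     0  -1 ]
ρ2 → 1/2·ρ2
  [ 1  0  -1/3   4 ]
  [ 0  1     0  -3 ]
  [ 0  0   1/3   0 ]
  [ 0  0     0  -1 ]
ρ3 → 3·ρ3
  [ 1  0  -1/3   4 ]
  [ 0  1     0  -3 ]
  [ 0  0     1   0 ]
  [ 0  0     0  -1 ]
ρ4 → -1·ρ4
  [ 1  0  -1/3   4 ]
  [ 0  1     0  -3 ]
  [ 0  0     1   0 ]
  [ 0  0     0   1 ]
ρ2 → ρ2 + 3·ρ4
  [ 1  0  -1/3  4 ]
  [ 0  1     0  0 ]
  [ 0  0     1  0 ]
  [ 0  0     0  1 ]
ρ1 → ρ1 − 4·ρ4
  [ 1  0  -1/3  0 ]
  [ 0  1     0  0 ]
  [ 0  0     1  0 ]
  [ 0  0     0  1 ]
ρ1 → ρ1 + 1/3·ρ3
  [ 1  0  0  0 ]
  [ 0  1  0  0 ]
  [ 0  0  1  0 ]
  [ 0  0  0  1 ]
Pivot columns are the columns containing a leading 1.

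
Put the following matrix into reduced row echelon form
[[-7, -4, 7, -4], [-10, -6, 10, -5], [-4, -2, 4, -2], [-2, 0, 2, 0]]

R1 -> -1/7·R1
  [   1  4/7  -1  4/7 ]
  [ -10   -6  10   -5 ]
  [  -4   -2   4   -2 ]
  [  -2    0   2    0 ]
R2 -> R2 + 10·R1
  [  1   4/7  -1  4/7 ]
  [  0  -2/7   0  5/7 ]
  [ -4    -2   4   -2 ]
  [ -2     0   2    0 ]
R3 -> R3 + 4·R1
  [  1   4/7  -1  4/7 ]
  [  0  -2/7   0  5/7 ]
  [  0   2/7   0  2/7 ]
  [ -2     0   2    0 ]
R4 -> R4 + 2·R1
  [ 1   4/7  -1  4/7 ]
  [ 0  -2/7   0  5/7 ]
  [ 0   2/7   0  2/7 ]
  [ 0   8/7   0  8/7 ]
R2 -> -7/2·R2
  [ 1  4/7  -1   4/7 ]
  [ 0    1   0  -5/2 ]
  [ 0  2/7   0   2/7 ]
  [ 0  8/7   0   8/7 ]
R3 -> R3 − 2/7·R2
  [ 1  4/7  -1   4/7 ]
  [ 0    1   0  -5/2 ]
  [ 0    0   0     1 ]
  [ 0  8/7   0   8/7 ]
R4 -> R4 − 8/7·R2
  [ 1  4/7  -1   4/7 ]
  [ 0    1   0  -5/2 ]
  [ 0    0   0     1 ]
  [ 0    0   0     4 ]
R4 -> R4 − 4·R3
  [ 1  4/7  -1   4/7 ]
  [ 0    1   0  -5/2 ]
  [ 0    0   0     1 ]
  [ 0    0   0     0 ]
R2 -> R2 + 5/2·R3
  [ 1  4/7  -1  4/7 ]
  [ 0    1   0    0 ]
  [ 0    0   0    1 ]
  [ 0    0   0    0 ]
R1 -> R1 − 4/7·R3
  [ 1  4/7  -1  0 ]
  [ 0    1   0  0 ]
  [ 0    0   0  1 ]
  [ 0    0   0  0 ]
R1 -> R1 − 4/7·R2
  [ 1  0  -1  0 ]
  [ 0  1   0  0 ]
  [ 0  0   0  1 ]
  [ 0  0   0  0 ]

[[1, 0, -1, 0], [0, 1, 0, 0], [0, 0, 0, 1], [0, 0, 0, 0]]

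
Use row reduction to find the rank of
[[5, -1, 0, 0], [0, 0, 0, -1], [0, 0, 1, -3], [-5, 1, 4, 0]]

r1 → 1/5·r1
  [  1  -1/5  0   0 ]
  [  0     0  0  -1 ]
  [  0     0  1  -3 ]
  [ -5     1  4   0 ]
r4 → r4 + 5·r1
  [ 1  -1/5  0   0 ]
  [ 0     0  0  -1 ]
  [ 0     0  1  -3 ]
  [ 0     0  4   0 ]
r2 ↔ r3
  [ 1  -1/5  0   0 ]
  [ 0     0  1  -3 ]
  [ 0     0  0  -1 ]
  [ 0     0  4   0 ]
r4 → r4 − 4·r2
  [ 1  -1/5  0   0 ]
  [ 0     0  1  -3 ]
  [ 0     0  0  -1 ]
  [ 0     0  0  12 ]
r3 → -1·r3
  [ 1  -1/5  0   0 ]
  [ 0     0  1  -3 ]
  [ 0     0  0   1 ]
  [ 0     0  0  12 ]
r4 → r4 − 12·r3
  [ 1  -1/5  0   0 ]
  [ 0     0  1  -3 ]
  [ 0     0  0   1 ]
  [ 0     0  0   0 ]
r2 → r2 + 3·r3
  [ 1  -1/5  0  0 ]
  [ 0     0  1  0 ]
  [ 0     0  0  1 ]
  [ 0     0  0  0 ]
The reduced form has 3 nonzero rows.

rank = 3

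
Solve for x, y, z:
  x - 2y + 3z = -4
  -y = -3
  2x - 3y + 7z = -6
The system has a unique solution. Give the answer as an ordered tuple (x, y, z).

Form the augmented matrix and row-reduce:
  [ 1  -2  3  |  -4 ]
  [ 0  -1  0  |  -3 ]
  [ 2  -3  7  |  -6 ]
R3 → R3 − 2·R1
R2 → -1·R2
R3 → R3 − R2
R1 → R1 − 3·R3
R1 → R1 + 2·R2
Reading off the last column: x = 5, y = 3, z = -1.

(5, 3, -1)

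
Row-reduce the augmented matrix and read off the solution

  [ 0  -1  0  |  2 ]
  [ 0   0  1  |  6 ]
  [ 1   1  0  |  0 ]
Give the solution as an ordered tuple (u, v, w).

(2, -2, 6)

R1 <-> R3
  [ 1   1  0  |  0 ]
  [ 0   0  1  |  6 ]
  [ 0  -1  0  |  2 ]
R2 <-> R3
  [ 1   1  0  |  0 ]
  [ 0  -1  0  |  2 ]
  [ 0   0  1  |  6 ]
R2 := -1·R2
  [ 1  1  0  |   0 ]
  [ 0  1  0  |  -2 ]
  [ 0  0  1  |   6 ]
R1 := R1 − R2
  [ 1  0  0  |   2 ]
  [ 0  1  0  |  -2 ]
  [ 0  0  1  |   6 ]
Reading off the last column: u = 2, v = -2, w = 6.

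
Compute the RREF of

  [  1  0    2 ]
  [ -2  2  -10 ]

[[1, 0, 2], [0, 1, -3]]

R2 -> R2 + 2·R1
  [ 1  0   2 ]
  [ 0  2  -6 ]
R2 -> 1/2·R2
  [ 1  0   2 ]
  [ 0  1  -3 ]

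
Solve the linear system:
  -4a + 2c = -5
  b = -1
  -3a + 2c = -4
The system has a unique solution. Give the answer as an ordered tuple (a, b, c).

Form the augmented matrix and row-reduce:
  [ -4  0  2  |  -5 ]
  [  0  1  0  |  -1 ]
  [ -3  0  2  |  -4 ]
Multiply r1 by -1/4.
  [  1  0  -1/2  |  5/4 ]
  [  0  1     0  |   -1 ]
  [ -3  0     2  |   -4 ]
Add 3 times r1 to r3.
  [ 1  0  -1/2  |   5/4 ]
  [ 0  1     0  |    -1 ]
  [ 0  0   1/2  |  -1/4 ]
Multiply r3 by 2.
  [ 1  0  -1/2  |   5/4 ]
  [ 0  1     0  |    -1 ]
  [ 0  0     1  |  -1/2 ]
Add 1/2 times r3 to r1.
  [ 1  0  0  |     1 ]
  [ 0  1  0  |    -1 ]
  [ 0  0  1  |  -1/2 ]
Reading off the last column: a = 1, b = -1, c = -1/2.

(1, -1, -1/2)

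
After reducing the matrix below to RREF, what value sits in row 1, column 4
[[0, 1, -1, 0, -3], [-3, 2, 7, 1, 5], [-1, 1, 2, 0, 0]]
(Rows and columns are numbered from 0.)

Swap R1 and R2.
  [ -3  2   7  1   5 ]
  [  0  1  -1  0  -3 ]
  [ -1  1   2  0   0 ]
Multiply R1 by -1/3.
  [  1  -2/3  -7/3  -1/3  -5/3 ]
  [  0     1    -1     0    -3 ]
  [ -1     1     2     0     0 ]
Add R1 to R3.
  [ 1  -2/3  -7/3  -1/3  -5/3 ]
  [ 0     1    -1     0    -3 ]
  [ 0   1/3  -1/3  -1/3  -5/3 ]
Subtract 1/3 times R2 from R3.
  [ 1  -2/3  -7/3  -1/3  -5/3 ]
  [ 0     1    -1     0    -3 ]
  [ 0     0     0  -1/3  -2/3 ]
Multiply R3 by -3.
  [ 1  -2/3  -7/3  -1/3  -5/3 ]
  [ 0     1    -1     0    -3 ]
  [ 0     0     0     1     2 ]
Add 1/3 times R3 to R1.
  [ 1  -2/3  -7/3  0  -1 ]
  [ 0     1    -1  0  -3 ]
  [ 0     0     0  1   2 ]
Add 2/3 times R2 to R1.
  [ 1  0  -3  0  -3 ]
  [ 0  1  -1  0  -3 ]
  [ 0  0   0  1   2 ]

-3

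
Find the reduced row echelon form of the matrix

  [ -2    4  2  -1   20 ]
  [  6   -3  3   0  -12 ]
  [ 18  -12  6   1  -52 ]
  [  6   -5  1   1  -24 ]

[[1, 0, 1, 0, 0], [0, 1, 1, 0, 4], [0, 0, 0, 1, -4], [0, 0, 0, 0, 0]]

r1 ← -1/2·r1
  [  1   -2  -1  1/2  -10 ]
  [  6   -3   3    0  -12 ]
  [ 18  -12   6    1  -52 ]
  [  6   -5   1    1  -24 ]
r2 ← r2 − 6·r1
  [  1   -2  -1  1/2  -10 ]
  [  0    9   9   -3   48 ]
  [ 18  -12   6    1  -52 ]
  [  6   -5   1    1  -24 ]
r3 ← r3 − 18·r1
  [ 1  -2  -1  1/2  -10 ]
  [ 0   9   9   -3   48 ]
  [ 0  24  24   -8  128 ]
  [ 6  -5   1    1  -24 ]
r4 ← r4 − 6·r1
  [ 1  -2  -1  1/2  -10 ]
  [ 0   9   9   -3   48 ]
  [ 0  24  24   -8  128 ]
  [ 0   7   7   -2   36 ]
r2 ← 1/9·r2
  [ 1  -2  -1   1/2   -10 ]
  [ 0   1   1  -1/3  16/3 ]
  [ 0  24  24    -8   128 ]
  [ 0   7   7    -2    36 ]
r3 ← r3 − 24·r2
  [ 1  -2  -1   1/2   -10 ]
  [ 0   1   1  -1/3  16/3 ]
  [ 0   0   0     0     0 ]
  [ 0   7   7    -2    36 ]
r4 ← r4 − 7·r2
  [ 1  -2  -1   1/2   -10 ]
  [ 0   1   1  -1/3  16/3 ]
  [ 0   0   0     0     0 ]
  [ 0   0   0   1/3  -4/3 ]
r3 <-> r4
  [ 1  -2  -1   1/2   -10 ]
  [ 0   1   1  -1/3  16/3 ]
  [ 0   0   0   1/3  -4/3 ]
  [ 0   0   0     0     0 ]
r3 ← 3·r3
  [ 1  -2  -1   1/2   -10 ]
  [ 0   1   1  -1/3  16/3 ]
  [ 0   0   0     1    -4 ]
  [ 0   0   0     0     0 ]
r2 ← r2 + 1/3·r3
  [ 1  -2  -1  1/2  -10 ]
  [ 0   1   1    0    4 ]
  [ 0   0   0    1   -4 ]
  [ 0   0   0    0    0 ]
r1 ← r1 − 1/2·r3
  [ 1  -2  -1  0  -8 ]
  [ 0   1   1  0   4 ]
  [ 0   0   0  1  -4 ]
  [ 0   0   0  0   0 ]
r1 ← r1 + 2·r2
  [ 1  0  1  0   0 ]
  [ 0  1  1  0   4 ]
  [ 0  0  0  1  -4 ]
  [ 0  0  0  0   0 ]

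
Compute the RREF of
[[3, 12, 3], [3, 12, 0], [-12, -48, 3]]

[[1, 4, 0], [0, 0, 1], [0, 0, 0]]

r1 -> 1/3·r1
  [   1    4  1 ]
  [   3   12  0 ]
  [ -12  -48  3 ]
r2 -> r2 − 3·r1
  [   1    4   1 ]
  [   0    0  -3 ]
  [ -12  -48   3 ]
r3 -> r3 + 12·r1
  [ 1  4   1 ]
  [ 0  0  -3 ]
  [ 0  0  15 ]
r2 -> -1/3·r2
  [ 1  4   1 ]
  [ 0  0   1 ]
  [ 0  0  15 ]
r3 -> r3 − 15·r2
  [ 1  4  1 ]
  [ 0  0  1 ]
  [ 0  0  0 ]
r1 -> r1 − r2
  [ 1  4  0 ]
  [ 0  0  1 ]
  [ 0  0  0 ]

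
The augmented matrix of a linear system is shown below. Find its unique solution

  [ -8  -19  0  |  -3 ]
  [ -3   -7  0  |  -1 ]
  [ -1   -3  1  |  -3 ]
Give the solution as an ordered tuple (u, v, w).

(-2, 1, -2)

Multiply R1 by -1/8.
  [  1  19/8  0  |  3/8 ]
  [ -3    -7  0  |   -1 ]
  [ -1    -3  1  |   -3 ]
Add 3 times R1 to R2.
  [  1  19/8  0  |  3/8 ]
  [  0   1/8  0  |  1/8 ]
  [ -1    -3  1  |   -3 ]
Add R1 to R3.
  [ 1  19/8  0  |    3/8 ]
  [ 0   1/8  0  |    1/8 ]
  [ 0  -5/8  1  |  -21/8 ]
Multiply R2 by 8.
  [ 1  19/8  0  |    3/8 ]
  [ 0     1  0  |      1 ]
  [ 0  -5/8  1  |  -21/8 ]
Add 5/8 times R2 to R3.
  [ 1  19/8  0  |  3/8 ]
  [ 0     1  0  |    1 ]
  [ 0     0  1  |   -2 ]
Subtract 19/8 times R2 from R1.
  [ 1  0  0  |  -2 ]
  [ 0  1  0  |   1 ]
  [ 0  0  1  |  -2 ]
Reading off the last column: u = -2, v = 1, w = -2.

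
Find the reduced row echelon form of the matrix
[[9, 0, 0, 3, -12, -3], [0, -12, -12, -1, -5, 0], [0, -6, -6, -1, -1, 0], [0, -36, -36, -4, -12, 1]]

[[1, 0, 0, 0, -1/3, 0], [0, 1, 1, 0, 2/3, 0], [0, 0, 0, 1, -3, 0], [0, 0, 0, 0, 0, 1]]

R1 -> 1/9·R1
  [ 1    0    0  1/3  -4/3  -1/3 ]
  [ 0  -12  -12   -1    -5     0 ]
  [ 0   -6   -6   -1    -1     0 ]
  [ 0  -36  -36   -4   -12     1 ]
R2 -> -1/12·R2
  [ 1    0    0   1/3  -4/3  -1/3 ]
  [ 0    1    1  1/12  5/12     0 ]
  [ 0   -6   -6    -1    -1     0 ]
  [ 0  -36  -36    -4   -12     1 ]
R3 -> R3 + 6·R2
  [ 1    0    0   1/3  -4/3  -1/3 ]
  [ 0    1    1  1/12  5/12     0 ]
  [ 0    0    0  -1/2   3/2     0 ]
  [ 0  -36  -36    -4   -12     1 ]
R4 -> R4 + 36·R2
  [ 1  0  0   1/3  -4/3  -1/3 ]
  [ 0  1  1  1/12  5/12     0 ]
  [ 0  0  0  -1/2   3/2     0 ]
  [ 0  0  0    -1     3     1 ]
R3 -> -2·R3
  [ 1  0  0   1/3  -4/3  -1/3 ]
  [ 0  1  1  1/12  5/12     0 ]
  [ 0  0  0     1    -3     0 ]
  [ 0  0  0    -1     3     1 ]
R4 -> R4 + R3
  [ 1  0  0   1/3  -4/3  -1/3 ]
  [ 0  1  1  1/12  5/12     0 ]
  [ 0  0  0     1    -3     0 ]
  [ 0  0  0     0     0     1 ]
R1 -> R1 + 1/3·R4
  [ 1  0  0   1/3  -4/3  0 ]
  [ 0  1  1  1/12  5/12  0 ]
  [ 0  0  0     1    -3  0 ]
  [ 0  0  0     0     0  1 ]
R2 -> R2 − 1/12·R3
  [ 1  0  0  1/3  -4/3  0 ]
  [ 0  1  1    0   2/3  0 ]
  [ 0  0  0    1    -3  0 ]
  [ 0  0  0    0     0  1 ]
R1 -> R1 − 1/3·R3
  [ 1  0  0  0  -1/3  0 ]
  [ 0  1  1  0   2/3  0 ]
  [ 0  0  0  1    -3  0 ]
  [ 0  0  0  0     0  1 ]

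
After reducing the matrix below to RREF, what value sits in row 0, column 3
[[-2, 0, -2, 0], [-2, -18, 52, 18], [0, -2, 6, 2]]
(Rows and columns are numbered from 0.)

0

r1 := -1/2·r1
  [  1    0   1   0 ]
  [ -2  -18  52  18 ]
  [  0   -2   6   2 ]
r2 := r2 + 2·r1
  [ 1    0   1   0 ]
  [ 0  -18  54  18 ]
  [ 0   -2   6   2 ]
r2 := -1/18·r2
  [ 1   0   1   0 ]
  [ 0   1  -3  -1 ]
  [ 0  -2   6   2 ]
r3 := r3 + 2·r2
  [ 1  0   1   0 ]
  [ 0  1  -3  -1 ]
  [ 0  0   0   0 ]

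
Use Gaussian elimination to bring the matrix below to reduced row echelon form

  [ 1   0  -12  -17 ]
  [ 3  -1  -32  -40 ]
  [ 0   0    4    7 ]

[[1, 0, 0, 4], [0, 1, 0, -4], [0, 0, 1, 7/4]]

R2 → R2 − 3·R1
  [ 1   0  -12  -17 ]
  [ 0  -1    4   11 ]
  [ 0   0    4    7 ]
R2 → -1·R2
  [ 1  0  -12  -17 ]
  [ 0  1   -4  -11 ]
  [ 0  0    4    7 ]
R3 → 1/4·R3
  [ 1  0  -12  -17 ]
  [ 0  1   -4  -11 ]
  [ 0  0    1  7/4 ]
R2 → R2 + 4·R3
  [ 1  0  -12  -17 ]
  [ 0  1    0   -4 ]
  [ 0  0    1  7/4 ]
R1 → R1 + 12·R3
  [ 1  0  0    4 ]
  [ 0  1  0   -4 ]
  [ 0  0  1  7/4 ]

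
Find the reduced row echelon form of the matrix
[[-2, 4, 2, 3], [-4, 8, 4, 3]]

Multiply R1 by -1/2.
  [  1  -2  -1  -3/2 ]
  [ -4   8   4     3 ]
Add 4 times R1 to R2.
  [ 1  -2  -1  -3/2 ]
  [ 0   0   0    -3 ]
Multiply R2 by -1/3.
  [ 1  -2  -1  -3/2 ]
  [ 0   0   0     1 ]
Add 3/2 times R2 to R1.
  [ 1  -2  -1  0 ]
  [ 0   0   0  1 ]

[[1, -2, -1, 0], [0, 0, 0, 1]]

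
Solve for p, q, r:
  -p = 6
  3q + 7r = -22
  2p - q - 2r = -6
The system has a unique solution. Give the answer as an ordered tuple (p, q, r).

Form the augmented matrix and row-reduce:
  [ -1   0   0  |    6 ]
  [  0   3   7  |  -22 ]
  [  2  -1  -2  |   -6 ]
R1 ← -1·R1
  [ 1   0   0  |   -6 ]
  [ 0   3   7  |  -22 ]
  [ 2  -1  -2  |   -6 ]
R3 ← R3 − 2·R1
  [ 1   0   0  |   -6 ]
  [ 0   3   7  |  -22 ]
  [ 0  -1  -2  |    6 ]
R2 ← 1/3·R2
  [ 1   0    0  |     -6 ]
  [ 0   1  7/3  |  -22/3 ]
  [ 0  -1   -2  |      6 ]
R3 ← R3 + R2
  [ 1  0    0  |     -6 ]
  [ 0  1  7/3  |  -22/3 ]
  [ 0  0  1/3  |   -4/3 ]
R3 ← 3·R3
  [ 1  0    0  |     -6 ]
  [ 0  1  7/3  |  -22/3 ]
  [ 0  0    1  |     -4 ]
R2 ← R2 − 7/3·R3
  [ 1  0  0  |  -6 ]
  [ 0  1  0  |   2 ]
  [ 0  0  1  |  -4 ]
Reading off the last column: p = -6, q = 2, r = -4.

(-6, 2, -4)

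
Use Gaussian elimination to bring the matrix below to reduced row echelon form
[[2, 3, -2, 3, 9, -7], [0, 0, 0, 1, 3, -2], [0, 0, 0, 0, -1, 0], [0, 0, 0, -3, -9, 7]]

r1 ← 1/2·r1
  [ 1  3/2  -1  3/2  9/2  -7/2 ]
  [ 0    0   0    1    3    -2 ]
  [ 0    0   0    0   -1     0 ]
  [ 0    0   0   -3   -9     7 ]
r4 ← r4 + 3·r2
  [ 1  3/2  -1  3/2  9/2  -7/2 ]
  [ 0    0   0    1    3    -2 ]
  [ 0    0   0    0   -1     0 ]
  [ 0    0   0    0    0     1 ]
r3 ← -1·r3
  [ 1  3/2  -1  3/2  9/2  -7/2 ]
  [ 0    0   0    1    3    -2 ]
  [ 0    0   0    0    1     0 ]
  [ 0    0   0    0    0     1 ]
r2 ← r2 + 2·r4
  [ 1  3/2  -1  3/2  9/2  -7/2 ]
  [ 0    0   0    1    3     0 ]
  [ 0    0   0    0    1     0 ]
  [ 0    0   0    0    0     1 ]
r1 ← r1 + 7/2·r4
  [ 1  3/2  -1  3/2  9/2  0 ]
  [ 0    0   0    1    3  0 ]
  [ 0    0   0    0    1  0 ]
  [ 0    0   0    0    0  1 ]
r2 ← r2 − 3·r3
  [ 1  3/2  -1  3/2  9/2  0 ]
  [ 0    0   0    1    0  0 ]
  [ 0    0   0    0    1  0 ]
  [ 0    0   0    0    0  1 ]
r1 ← r1 − 9/2·r3
  [ 1  3/2  -1  3/2  0  0 ]
  [ 0    0   0    1  0  0 ]
  [ 0    0   0    0  1  0 ]
  [ 0    0   0    0  0  1 ]
r1 ← r1 − 3/2·r2
  [ 1  3/2  -1  0  0  0 ]
  [ 0    0   0  1  0  0 ]
  [ 0    0   0  0  1  0 ]
  [ 0    0   0  0  0  1 ]

[[1, 3/2, -1, 0, 0, 0], [0, 0, 0, 1, 0, 0], [0, 0, 0, 0, 1, 0], [0, 0, 0, 0, 0, 1]]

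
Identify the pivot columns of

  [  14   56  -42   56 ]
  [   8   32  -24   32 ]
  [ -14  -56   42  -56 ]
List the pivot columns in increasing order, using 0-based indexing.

0

R1 → 1/14·R1
  [   1    4   -3    4 ]
  [   8   32  -24   32 ]
  [ -14  -56   42  -56 ]
R2 → R2 − 8·R1
  [   1    4  -3    4 ]
  [   0    0   0    0 ]
  [ -14  -56  42  -56 ]
R3 → R3 + 14·R1
  [ 1  4  -3  4 ]
  [ 0  0   0  0 ]
  [ 0  0   0  0 ]
Pivot columns are the columns containing a leading 1.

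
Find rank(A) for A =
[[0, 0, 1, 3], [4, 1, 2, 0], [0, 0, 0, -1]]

rank = 3

R1 ↔ R2
  [ 4  1  2   0 ]
  [ 0  0  1   3 ]
  [ 0  0  0  -1 ]
R1 ← 1/4·R1
  [ 1  1/4  1/2   0 ]
  [ 0    0    1   3 ]
  [ 0    0    0  -1 ]
R3 ← -1·R3
  [ 1  1/4  1/2  0 ]
  [ 0    0    1  3 ]
  [ 0    0    0  1 ]
R2 ← R2 − 3·R3
  [ 1  1/4  1/2  0 ]
  [ 0    0    1  0 ]
  [ 0    0    0  1 ]
R1 ← R1 − 1/2·R2
  [ 1  1/4  0  0 ]
  [ 0    0  1  0 ]
  [ 0    0  0  1 ]
The reduced form has 3 nonzero rows.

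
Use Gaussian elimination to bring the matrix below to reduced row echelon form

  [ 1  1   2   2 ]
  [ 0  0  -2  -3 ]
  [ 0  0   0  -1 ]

[[1, 1, 0, 0], [0, 0, 1, 0], [0, 0, 0, 1]]

r2 → -1/2·r2
  [ 1  1  2    2 ]
  [ 0  0  1  3/2 ]
  [ 0  0  0   -1 ]
r3 → -1·r3
  [ 1  1  2    2 ]
  [ 0  0  1  3/2 ]
  [ 0  0  0    1 ]
r2 → r2 − 3/2·r3
  [ 1  1  2  2 ]
  [ 0  0  1  0 ]
  [ 0  0  0  1 ]
r1 → r1 − 2·r3
  [ 1  1  2  0 ]
  [ 0  0  1  0 ]
  [ 0  0  0  1 ]
r1 → r1 − 2·r2
  [ 1  1  0  0 ]
  [ 0  0  1  0 ]
  [ 0  0  0  1 ]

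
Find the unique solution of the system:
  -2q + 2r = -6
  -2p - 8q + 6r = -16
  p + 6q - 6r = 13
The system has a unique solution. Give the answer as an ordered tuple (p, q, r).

Form the augmented matrix and row-reduce:
  [  0  -2   2  |   -6 ]
  [ -2  -8   6  |  -16 ]
  [  1   6  -6  |   13 ]
R1 <=> R2
  [ -2  -8   6  |  -16 ]
  [  0  -2   2  |   -6 ]
  [  1   6  -6  |   13 ]
R1 -> -1/2·R1
  [ 1   4  -3  |   8 ]
  [ 0  -2   2  |  -6 ]
  [ 1   6  -6  |  13 ]
R3 -> R3 − R1
  [ 1   4  -3  |   8 ]
  [ 0  -2   2  |  -6 ]
  [ 0   2  -3  |   5 ]
R2 -> -1/2·R2
  [ 1  4  -3  |  8 ]
  [ 0  1  -1  |  3 ]
  [ 0  2  -3  |  5 ]
R3 -> R3 − 2·R2
  [ 1  4  -3  |   8 ]
  [ 0  1  -1  |   3 ]
  [ 0  0  -1  |  -1 ]
R3 -> -1·R3
  [ 1  4  -3  |  8 ]
  [ 0  1  -1  |  3 ]
  [ 0  0   1  |  1 ]
R2 -> R2 + R3
  [ 1  4  -3  |  8 ]
  [ 0  1   0  |  4 ]
  [ 0  0   1  |  1 ]
R1 -> R1 + 3·R3
  [ 1  4  0  |  11 ]
  [ 0  1  0  |   4 ]
  [ 0  0  1  |   1 ]
R1 -> R1 − 4·R2
  [ 1  0  0  |  -5 ]
  [ 0  1  0  |   4 ]
  [ 0  0  1  |   1 ]
Reading off the last column: p = -5, q = 4, r = 1.

(-5, 4, 1)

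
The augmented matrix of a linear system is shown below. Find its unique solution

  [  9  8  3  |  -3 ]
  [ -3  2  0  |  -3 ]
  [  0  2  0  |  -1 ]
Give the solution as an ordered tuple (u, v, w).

R1 → 1/9·R1
  [  1  8/9  1/3  |  -1/3 ]
  [ -3    2    0  |    -3 ]
  [  0    2    0  |    -1 ]
R2 → R2 + 3·R1
  [ 1   8/9  1/3  |  -1/3 ]
  [ 0  14/3    1  |    -4 ]
  [ 0     2    0  |    -1 ]
R2 → 3/14·R2
  [ 1  8/9   1/3  |  -1/3 ]
  [ 0    1  3/14  |  -6/7 ]
  [ 0    2     0  |    -1 ]
R3 → R3 − 2·R2
  [ 1  8/9   1/3  |  -1/3 ]
  [ 0    1  3/14  |  -6/7 ]
  [ 0    0  -3/7  |   5/7 ]
R3 → -7/3·R3
  [ 1  8/9   1/3  |  -1/3 ]
  [ 0    1  3/14  |  -6/7 ]
  [ 0    0     1  |  -5/3 ]
R2 → R2 − 3/14·R3
  [ 1  8/9  1/3  |  -1/3 ]
  [ 0    1    0  |  -1/2 ]
  [ 0    0    1  |  -5/3 ]
R1 → R1 − 1/3·R3
  [ 1  8/9  0  |   2/9 ]
  [ 0    1  0  |  -1/2 ]
  [ 0    0  1  |  -5/3 ]
R1 → R1 − 8/9·R2
  [ 1  0  0  |   2/3 ]
  [ 0  1  0  |  -1/2 ]
  [ 0  0  1  |  -5/3 ]
Reading off the last column: u = 2/3, v = -1/2, w = -5/3.

(2/3, -1/2, -5/3)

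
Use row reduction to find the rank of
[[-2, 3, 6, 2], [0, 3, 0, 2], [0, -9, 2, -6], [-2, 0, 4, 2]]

rank = 4

R1 := -1/2·R1
  [  1  -3/2  -3  -1 ]
  [  0     3   0   2 ]
  [  0    -9   2  -6 ]
  [ -2     0   4   2 ]
R4 := R4 + 2·R1
  [ 1  -3/2  -3  -1 ]
  [ 0     3   0   2 ]
  [ 0    -9   2  -6 ]
  [ 0    -3  -2   0 ]
R2 := 1/3·R2
  [ 1  -3/2  -3   -1 ]
  [ 0     1   0  2/3 ]
  [ 0    -9   2   -6 ]
  [ 0    -3  -2    0 ]
R3 := R3 + 9·R2
  [ 1  -3/2  -3   -1 ]
  [ 0     1   0  2/3 ]
  [ 0     0   2    0 ]
  [ 0    -3  -2    0 ]
R4 := R4 + 3·R2
  [ 1  -3/2  -3   -1 ]
  [ 0     1   0  2/3 ]
  [ 0     0   2    0 ]
  [ 0     0  -2    2 ]
R3 := 1/2·R3
  [ 1  -3/2  -3   -1 ]
  [ 0     1   0  2/3 ]
  [ 0     0   1    0 ]
  [ 0     0  -2    2 ]
R4 := R4 + 2·R3
  [ 1  -3/2  -3   -1 ]
  [ 0     1   0  2/3 ]
  [ 0     0   1    0 ]
  [ 0     0   0    2 ]
R4 := 1/2·R4
  [ 1  -3/2  -3   -1 ]
  [ 0     1   0  2/3 ]
  [ 0     0   1    0 ]
  [ 0     0   0    1 ]
R2 := R2 − 2/3·R4
  [ 1  -3/2  -3  -1 ]
  [ 0     1   0   0 ]
  [ 0     0   1   0 ]
  [ 0     0   0   1 ]
R1 := R1 + R4
  [ 1  -3/2  -3  0 ]
  [ 0     1   0  0 ]
  [ 0     0   1  0 ]
  [ 0     0   0  1 ]
R1 := R1 + 3·R3
  [ 1  -3/2  0  0 ]
  [ 0     1  0  0 ]
  [ 0     0  1  0 ]
  [ 0     0  0  1 ]
R1 := R1 + 3/2·R2
  [ 1  0  0  0 ]
  [ 0  1  0  0 ]
  [ 0  0  1  0 ]
  [ 0  0  0  1 ]
The reduced form has 4 nonzero rows.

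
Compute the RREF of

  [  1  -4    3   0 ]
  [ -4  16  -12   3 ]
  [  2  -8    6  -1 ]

[[1, -4, 3, 0], [0, 0, 0, 1], [0, 0, 0, 0]]

Add 4 times R1 to R2.
  [ 1  -4  3   0 ]
  [ 0   0  0   3 ]
  [ 2  -8  6  -1 ]
Subtract 2 times R1 from R3.
  [ 1  -4  3   0 ]
  [ 0   0  0   3 ]
  [ 0   0  0  -1 ]
Multiply R2 by 1/3.
  [ 1  -4  3   0 ]
  [ 0   0  0   1 ]
  [ 0   0  0  -1 ]
Add R2 to R3.
  [ 1  -4  3  0 ]
  [ 0   0  0  1 ]
  [ 0   0  0  0 ]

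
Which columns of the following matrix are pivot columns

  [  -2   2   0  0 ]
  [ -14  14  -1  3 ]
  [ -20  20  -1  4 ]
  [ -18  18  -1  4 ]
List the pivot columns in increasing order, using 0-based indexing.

0, 2, 3

R1 ← -1/2·R1
  [   1  -1   0  0 ]
  [ -14  14  -1  3 ]
  [ -20  20  -1  4 ]
  [ -18  18  -1  4 ]
R2 ← R2 + 14·R1
  [   1  -1   0  0 ]
  [   0   0  -1  3 ]
  [ -20  20  -1  4 ]
  [ -18  18  -1  4 ]
R3 ← R3 + 20·R1
  [   1  -1   0  0 ]
  [   0   0  -1  3 ]
  [   0   0  -1  4 ]
  [ -18  18  -1  4 ]
R4 ← R4 + 18·R1
  [ 1  -1   0  0 ]
  [ 0   0  -1  3 ]
  [ 0   0  -1  4 ]
  [ 0   0  -1  4 ]
R2 ← -1·R2
  [ 1  -1   0   0 ]
  [ 0   0   1  -3 ]
  [ 0   0  -1   4 ]
  [ 0   0  -1   4 ]
R3 ← R3 + R2
  [ 1  -1   0   0 ]
  [ 0   0   1  -3 ]
  [ 0   0   0   1 ]
  [ 0   0  -1   4 ]
R4 ← R4 + R2
  [ 1  -1  0   0 ]
  [ 0   0  1  -3 ]
  [ 0   0  0   1 ]
  [ 0   0  0   1 ]
R4 ← R4 − R3
  [ 1  -1  0   0 ]
  [ 0   0  1  -3 ]
  [ 0   0  0   1 ]
  [ 0   0  0   0 ]
R2 ← R2 + 3·R3
  [ 1  -1  0  0 ]
  [ 0   0  1  0 ]
  [ 0   0  0  1 ]
  [ 0   0  0  0 ]
Pivot columns are the columns containing a leading 1.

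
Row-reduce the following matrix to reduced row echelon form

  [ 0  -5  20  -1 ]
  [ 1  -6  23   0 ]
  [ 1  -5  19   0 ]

[[1, 0, -1, 0], [0, 1, -4, 0], [0, 0, 0, 1]]

ρ1 <=> ρ2
  [ 1  -6  23   0 ]
  [ 0  -5  20  -1 ]
  [ 1  -5  19   0 ]
ρ3 ← ρ3 − ρ1
  [ 1  -6  23   0 ]
  [ 0  -5  20  -1 ]
  [ 0   1  -4   0 ]
ρ2 ← -1/5·ρ2
  [ 1  -6  23    0 ]
  [ 0   1  -4  1/5 ]
  [ 0   1  -4    0 ]
ρ3 ← ρ3 − ρ2
  [ 1  -6  23     0 ]
  [ 0   1  -4   1/5 ]
  [ 0   0   0  -1/5 ]
ρ3 ← -5·ρ3
  [ 1  -6  23    0 ]
  [ 0   1  -4  1/5 ]
  [ 0   0   0    1 ]
ρ2 ← ρ2 − 1/5·ρ3
  [ 1  -6  23  0 ]
  [ 0   1  -4  0 ]
  [ 0   0   0  1 ]
ρ1 ← ρ1 + 6·ρ2
  [ 1  0  -1  0 ]
  [ 0  1  -4  0 ]
  [ 0  0   0  1 ]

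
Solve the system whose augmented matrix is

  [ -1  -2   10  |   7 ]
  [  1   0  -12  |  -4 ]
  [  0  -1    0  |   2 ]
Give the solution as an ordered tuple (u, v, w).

(2, -2, 1/2)

ρ1 := -1·ρ1
  [ 1   2  -10  |  -7 ]
  [ 1   0  -12  |  -4 ]
  [ 0  -1    0  |   2 ]
ρ2 := ρ2 − ρ1
  [ 1   2  -10  |  -7 ]
  [ 0  -2   -2  |   3 ]
  [ 0  -1    0  |   2 ]
ρ2 := -1/2·ρ2
  [ 1   2  -10  |    -7 ]
  [ 0   1    1  |  -3/2 ]
  [ 0  -1    0  |     2 ]
ρ3 := ρ3 + ρ2
  [ 1  2  -10  |    -7 ]
  [ 0  1    1  |  -3/2 ]
  [ 0  0    1  |   1/2 ]
ρ2 := ρ2 − ρ3
  [ 1  2  -10  |   -7 ]
  [ 0  1    0  |   -2 ]
  [ 0  0    1  |  1/2 ]
ρ1 := ρ1 + 10·ρ3
  [ 1  2  0  |   -2 ]
  [ 0  1  0  |   -2 ]
  [ 0  0  1  |  1/2 ]
ρ1 := ρ1 − 2·ρ2
  [ 1  0  0  |    2 ]
  [ 0  1  0  |   -2 ]
  [ 0  0  1  |  1/2 ]
Reading off the last column: u = 2, v = -2, w = 1/2.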